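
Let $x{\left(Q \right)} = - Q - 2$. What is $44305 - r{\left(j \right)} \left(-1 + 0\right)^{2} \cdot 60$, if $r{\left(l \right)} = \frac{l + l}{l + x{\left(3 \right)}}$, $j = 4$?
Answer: $44785$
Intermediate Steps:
$x{\left(Q \right)} = -2 - Q$
$r{\left(l \right)} = \frac{2 l}{-5 + l}$ ($r{\left(l \right)} = \frac{l + l}{l - 5} = \frac{2 l}{l - 5} = \frac{2 l}{-5 + l}$)
$44305 - r{\left(j \right)} \left(-1 + 0\right)^{2} \cdot 60 = 44305 - 2 \cdot 4 \frac{1}{-5 + 4} \left(-1 + 0\right)^{2} \cdot 60 = 44305 - 2 \cdot 4 \frac{1}{-1} \left(-1\right)^{2} \cdot 60 = 44305 - 2 \cdot 4 \left(-1\right) 1 \cdot 60 = 44305 - \left(-8\right) 1 \cdot 60 = 44305 - \left(-8\right) 60 = 44305 - -480 = 44305 + 480 = 44785$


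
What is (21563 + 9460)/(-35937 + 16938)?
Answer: -3447/2111 ≈ -1.6329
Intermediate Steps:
(21563 + 9460)/(-35937 + 16938) = 31023/(-18999) = 31023*(-1/18999) = -3447/2111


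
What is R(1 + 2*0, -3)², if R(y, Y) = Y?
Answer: 9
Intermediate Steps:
R(1 + 2*0, -3)² = (-3)² = 9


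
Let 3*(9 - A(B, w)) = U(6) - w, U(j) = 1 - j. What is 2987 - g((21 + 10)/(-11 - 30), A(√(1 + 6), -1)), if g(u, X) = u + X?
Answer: 366223/123 ≈ 2977.4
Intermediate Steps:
A(B, w) = 32/3 + w/3 (A(B, w) = 9 - ((1 - 1*6) - w)/3 = 9 - ((1 - 6) - w)/3 = 9 - (-5 - w)/3 = 9 + (5/3 + w/3) = 32/3 + w/3)
g(u, X) = X + u
2987 - g((21 + 10)/(-11 - 30), A(√(1 + 6), -1)) = 2987 - ((32/3 + (⅓)*(-1)) + (21 + 10)/(-11 - 30)) = 2987 - ((32/3 - ⅓) + 31/(-41)) = 2987 - (31/3 + 31*(-1/41)) = 2987 - (31/3 - 31/41) = 2987 - 1*1178/123 = 2987 - 1178/123 = 366223/123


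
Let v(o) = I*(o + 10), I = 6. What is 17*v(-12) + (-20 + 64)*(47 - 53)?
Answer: -468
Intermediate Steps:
v(o) = 60 + 6*o (v(o) = 6*(o + 10) = 6*(10 + o) = 60 + 6*o)
17*v(-12) + (-20 + 64)*(47 - 53) = 17*(60 + 6*(-12)) + (-20 + 64)*(47 - 53) = 17*(60 - 72) + 44*(-6) = 17*(-12) - 264 = -204 - 264 = -468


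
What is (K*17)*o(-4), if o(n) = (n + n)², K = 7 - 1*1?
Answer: 6528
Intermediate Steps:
K = 6 (K = 7 - 1 = 6)
o(n) = 4*n² (o(n) = (2*n)² = 4*n²)
(K*17)*o(-4) = (6*17)*(4*(-4)²) = 102*(4*16) = 102*64 = 6528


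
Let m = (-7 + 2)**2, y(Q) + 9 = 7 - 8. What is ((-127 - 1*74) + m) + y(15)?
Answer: -186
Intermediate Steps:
y(Q) = -10 (y(Q) = -9 + (7 - 8) = -9 - 1 = -10)
m = 25 (m = (-5)**2 = 25)
((-127 - 1*74) + m) + y(15) = ((-127 - 1*74) + 25) - 10 = ((-127 - 74) + 25) - 10 = (-201 + 25) - 10 = -176 - 10 = -186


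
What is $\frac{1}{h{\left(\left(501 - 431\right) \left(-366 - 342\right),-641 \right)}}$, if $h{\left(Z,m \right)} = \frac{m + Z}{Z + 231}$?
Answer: $\frac{49329}{50201} \approx 0.98263$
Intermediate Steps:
$h{\left(Z,m \right)} = \frac{Z + m}{231 + Z}$
$\frac{1}{h{\left(\left(501 - 431\right) \left(-366 - 342\right),-641 \right)}} = \frac{1}{\frac{1}{231 + \left(501 - 431\right) \left(-366 - 342\right)} \left(\left(501 - 431\right) \left(-366 - 342\right) - 641\right)} = \frac{1}{\frac{1}{231 + 70 \left(-708\right)} \left(70 \left(-708\right) - 641\right)} = \frac{1}{\frac{1}{231 - 49560} \left(-49560 - 641\right)} = \frac{1}{\frac{1}{-49329} \left(-50201\right)} = \frac{1}{\left(- \frac{1}{49329}\right) \left(-50201\right)} = \frac{1}{\frac{50201}{49329}} = \frac{49329}{50201}$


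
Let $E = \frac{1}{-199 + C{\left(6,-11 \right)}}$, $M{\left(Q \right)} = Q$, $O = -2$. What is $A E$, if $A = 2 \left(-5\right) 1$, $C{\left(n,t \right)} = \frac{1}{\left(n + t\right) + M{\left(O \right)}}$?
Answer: $\frac{35}{697} \approx 0.050215$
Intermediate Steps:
$C{\left(n,t \right)} = \frac{1}{-2 + n + t}$ ($C{\left(n,t \right)} = \frac{1}{\left(n + t\right) - 2} = \frac{1}{-2 + n + t}$)
$A = -10$ ($A = \left(-10\right) 1 = -10$)
$E = - \frac{7}{1394}$ ($E = \frac{1}{-199 + \frac{1}{-2 + 6 - 11}} = \frac{1}{-199 + \frac{1}{-7}} = \frac{1}{-199 - \frac{1}{7}} = \frac{1}{- \frac{1394}{7}} = - \frac{7}{1394} \approx -0.0050215$)
$A E = \left(-10\right) \left(- \frac{7}{1394}\right) = \frac{35}{697}$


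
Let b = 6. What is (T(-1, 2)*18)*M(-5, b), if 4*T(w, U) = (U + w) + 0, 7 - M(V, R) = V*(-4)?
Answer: -117/2 ≈ -58.500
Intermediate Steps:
M(V, R) = 7 + 4*V (M(V, R) = 7 - V*(-4) = 7 - (-4)*V = 7 + 4*V)
T(w, U) = U/4 + w/4 (T(w, U) = ((U + w) + 0)/4 = (U + w)/4 = U/4 + w/4)
(T(-1, 2)*18)*M(-5, b) = (((1/4)*2 + (1/4)*(-1))*18)*(7 + 4*(-5)) = ((1/2 - 1/4)*18)*(7 - 20) = ((1/4)*18)*(-13) = (9/2)*(-13) = -117/2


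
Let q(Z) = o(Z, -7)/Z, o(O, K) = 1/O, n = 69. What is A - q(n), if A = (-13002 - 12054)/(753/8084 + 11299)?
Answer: -964444765613/434878638309 ≈ -2.2177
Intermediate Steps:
q(Z) = Z**(-2) (q(Z) = 1/(Z*Z) = Z**(-2))
A = -202552704/91341869 (A = -25056/(753*(1/8084) + 11299) = -25056/(753/8084 + 11299) = -25056/91341869/8084 = -25056*8084/91341869 = -202552704/91341869 ≈ -2.2175)
A - q(n) = -202552704/91341869 - 1/69**2 = -202552704/91341869 - 1*1/4761 = -202552704/91341869 - 1/4761 = -964444765613/434878638309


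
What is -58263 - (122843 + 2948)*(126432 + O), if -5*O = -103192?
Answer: -92500954747/5 ≈ -1.8500e+10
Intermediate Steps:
O = 103192/5 (O = -1/5*(-103192) = 103192/5 ≈ 20638.)
-58263 - (122843 + 2948)*(126432 + O) = -58263 - (122843 + 2948)*(126432 + 103192/5) = -58263 - 125791*735352/5 = -58263 - 1*92500663432/5 = -58263 - 92500663432/5 = -92500954747/5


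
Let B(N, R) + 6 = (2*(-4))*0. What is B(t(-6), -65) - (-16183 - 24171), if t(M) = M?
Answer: 40348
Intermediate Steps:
B(N, R) = -6 (B(N, R) = -6 + (2*(-4))*0 = -6 - 8*0 = -6 + 0 = -6)
B(t(-6), -65) - (-16183 - 24171) = -6 - (-16183 - 24171) = -6 - 1*(-40354) = -6 + 40354 = 40348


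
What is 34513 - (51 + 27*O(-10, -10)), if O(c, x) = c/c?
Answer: 34435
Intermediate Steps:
O(c, x) = 1
34513 - (51 + 27*O(-10, -10)) = 34513 - (51 + 27*1) = 34513 - (51 + 27) = 34513 - 1*78 = 34513 - 78 = 34435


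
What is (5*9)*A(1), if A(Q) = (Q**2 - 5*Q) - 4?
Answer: -360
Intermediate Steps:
A(Q) = -4 + Q**2 - 5*Q
(5*9)*A(1) = (5*9)*(-4 + 1**2 - 5*1) = 45*(-4 + 1 - 5) = 45*(-8) = -360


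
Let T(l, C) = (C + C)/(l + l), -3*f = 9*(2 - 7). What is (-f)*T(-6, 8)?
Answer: 20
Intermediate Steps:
f = 15 (f = -3*(2 - 7) = -3*(-5) = -⅓*(-45) = 15)
T(l, C) = C/l (T(l, C) = (2*C)/((2*l)) = (2*C)*(1/(2*l)) = C/l)
(-f)*T(-6, 8) = (-1*15)*(8/(-6)) = -120*(-1)/6 = -15*(-4/3) = 20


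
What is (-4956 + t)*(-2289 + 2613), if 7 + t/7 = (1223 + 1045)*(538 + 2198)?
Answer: 14071880844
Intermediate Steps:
t = 43436687 (t = -49 + 7*((1223 + 1045)*(538 + 2198)) = -49 + 7*(2268*2736) = -49 + 7*6205248 = -49 + 43436736 = 43436687)
(-4956 + t)*(-2289 + 2613) = (-4956 + 43436687)*(-2289 + 2613) = 43431731*324 = 14071880844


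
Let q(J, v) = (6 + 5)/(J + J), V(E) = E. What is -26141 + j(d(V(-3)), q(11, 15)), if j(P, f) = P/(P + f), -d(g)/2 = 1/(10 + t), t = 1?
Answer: -182991/7 ≈ -26142.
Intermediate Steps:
d(g) = -2/11 (d(g) = -2/(10 + 1) = -2/11)
q(J, v) = 11/(2*J) (q(J, v) = 11/((2*J)) = 11*(1/(2*J)) = 11/(2*J))
j(P, f) = P/(P + f)
-26141 + j(d(V(-3)), q(11, 15)) = -26141 - 2/(11*(-2/11 + (11/2)/11)) = -26141 - 2/(11*(-2/11 + (11/2)*(1/11))) = -26141 - 2/(11*(-2/11 + ½)) = -26141 - 2/(11*7/22) = -26141 - 2/11*22/7 = -26141 - 4/7 = -182991/7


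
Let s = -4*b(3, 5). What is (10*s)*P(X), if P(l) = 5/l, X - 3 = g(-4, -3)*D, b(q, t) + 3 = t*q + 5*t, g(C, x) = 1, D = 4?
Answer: -7400/7 ≈ -1057.1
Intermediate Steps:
b(q, t) = -3 + 5*t + q*t (b(q, t) = -3 + (t*q + 5*t) = -3 + (q*t + 5*t) = -3 + (5*t + q*t) = -3 + 5*t + q*t)
X = 7 (X = 3 + 1*4 = 3 + 4 = 7)
s = -148 (s = -4*(-3 + 5*5 + 3*5) = -4*(-3 + 25 + 15) = -4*37 = -148)
(10*s)*P(X) = (10*(-148))*(5/7) = -7400/7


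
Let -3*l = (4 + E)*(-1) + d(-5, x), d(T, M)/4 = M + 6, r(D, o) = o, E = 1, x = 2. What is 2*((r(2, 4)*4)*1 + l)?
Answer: 14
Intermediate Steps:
d(T, M) = 24 + 4*M (d(T, M) = 4*(M + 6) = 4*(6 + M) = 24 + 4*M)
l = -9 (l = -((4 + 1)*(-1) + (24 + 4*2))/3 = -(5*(-1) + (24 + 8))/3 = -(-5 + 32)/3 = -1/3*27 = -9)
2*((r(2, 4)*4)*1 + l) = 2*((4*4)*1 - 9) = 2*(16*1 - 9) = 2*(16 - 9) = 2*7 = 14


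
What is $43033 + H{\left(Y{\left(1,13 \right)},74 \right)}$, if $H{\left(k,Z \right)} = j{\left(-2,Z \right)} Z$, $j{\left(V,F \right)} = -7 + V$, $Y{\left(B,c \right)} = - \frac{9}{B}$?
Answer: $42367$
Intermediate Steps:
$H{\left(k,Z \right)} = - 9 Z$ ($H{\left(k,Z \right)} = \left(-7 - 2\right) Z = - 9 Z$)
$43033 + H{\left(Y{\left(1,13 \right)},74 \right)} = 43033 - 666 = 42367$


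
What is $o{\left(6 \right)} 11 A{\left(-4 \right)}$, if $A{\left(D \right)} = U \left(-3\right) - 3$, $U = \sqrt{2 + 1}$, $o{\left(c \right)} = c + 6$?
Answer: $-396 - 396 \sqrt{3} \approx -1081.9$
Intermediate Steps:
$o{\left(c \right)} = 6 + c$
$U = \sqrt{3} \approx 1.732$
$A{\left(D \right)} = -3 - 3 \sqrt{3}$ ($A{\left(D \right)} = \sqrt{3} \left(-3\right) - 3 = - 3 \sqrt{3} - 3 = -3 - 3 \sqrt{3}$)
$o{\left(6 \right)} 11 A{\left(-4 \right)} = \left(6 + 6\right) 11 \left(-3 - 3 \sqrt{3}\right) = 12 \cdot 11 \left(-3 - 3 \sqrt{3}\right) = 132 \left(-3 - 3 \sqrt{3}\right) = -396 - 396 \sqrt{3}$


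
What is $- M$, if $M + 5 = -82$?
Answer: $87$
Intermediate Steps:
$M = -87$ ($M = -5 - 82 = -87$)
$- M = \left(-1\right) \left(-87\right) = 87$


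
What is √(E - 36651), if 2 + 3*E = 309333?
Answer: √598134/3 ≈ 257.80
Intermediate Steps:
E = 309331/3 (E = -⅔ + (⅓)*309333 = -⅔ + 103111 = 309331/3 ≈ 1.0311e+5)
√(E - 36651) = √(309331/3 - 36651) = √(199378/3) = √598134/3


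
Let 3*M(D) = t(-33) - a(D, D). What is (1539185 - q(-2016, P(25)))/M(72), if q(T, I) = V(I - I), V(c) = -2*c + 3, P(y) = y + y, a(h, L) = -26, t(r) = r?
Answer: -4617546/7 ≈ -6.5965e+5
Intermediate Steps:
P(y) = 2*y
M(D) = -7/3 (M(D) = (-33 - 1*(-26))/3 = (-33 + 26)/3 = (⅓)*(-7) = -7/3)
V(c) = 3 - 2*c
q(T, I) = 3 (q(T, I) = 3 - 2*(I - I) = 3 - 2*0 = 3 + 0 = 3)
(1539185 - q(-2016, P(25)))/M(72) = (1539185 - 1*3)/(-7/3) = (1539185 - 3)*(-3/7) = 1539182*(-3/7) = -4617546/7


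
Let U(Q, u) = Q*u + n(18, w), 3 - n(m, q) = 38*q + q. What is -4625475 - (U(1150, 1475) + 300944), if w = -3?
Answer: -6622789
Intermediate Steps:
n(m, q) = 3 - 39*q (n(m, q) = 3 - (38*q + q) = 3 - 39*q)
U(Q, u) = 120 + Q*u (U(Q, u) = Q*u + (3 - 39*(-3)) = Q*u + (3 + 117) = Q*u + 120 = 120 + Q*u)
-4625475 - (U(1150, 1475) + 300944) = -4625475 - ((120 + 1150*1475) + 300944) = -4625475 - ((120 + 1696250) + 300944) = -4625475 - (1696370 + 300944) = -4625475 - 1*1997314 = -4625475 - 1997314 = -6622789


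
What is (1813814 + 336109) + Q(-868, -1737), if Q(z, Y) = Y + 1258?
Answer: 2149444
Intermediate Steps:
Q(z, Y) = 1258 + Y
(1813814 + 336109) + Q(-868, -1737) = (1813814 + 336109) + (1258 - 1737) = 2149923 - 479 = 2149444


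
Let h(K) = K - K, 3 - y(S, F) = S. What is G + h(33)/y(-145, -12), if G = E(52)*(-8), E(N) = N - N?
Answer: 0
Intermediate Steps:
y(S, F) = 3 - S
h(K) = 0
E(N) = 0
G = 0 (G = 0*(-8) = 0)
G + h(33)/y(-145, -12) = 0 + 0/(3 - 1*(-145)) = 0 + 0/(3 + 145) = 0 + 0/148 = 0 + 0*(1/148) = 0 + 0 = 0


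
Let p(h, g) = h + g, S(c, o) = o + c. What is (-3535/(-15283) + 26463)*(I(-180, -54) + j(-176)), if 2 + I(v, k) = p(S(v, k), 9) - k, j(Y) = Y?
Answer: -141148709836/15283 ≈ -9.2357e+6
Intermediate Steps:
S(c, o) = c + o
p(h, g) = g + h
I(v, k) = 7 + v (I(v, k) = -2 + ((9 + (v + k)) - k) = -2 + ((9 + (k + v)) - k) = -2 + ((9 + k + v) - k) = -2 + (9 + v) = 7 + v)
(-3535/(-15283) + 26463)*(I(-180, -54) + j(-176)) = (-3535/(-15283) + 26463)*((7 - 180) - 176) = (-3535*(-1/15283) + 26463)*(-173 - 176) = (3535/15283 + 26463)*(-349) = (404437564/15283)*(-349) = -141148709836/15283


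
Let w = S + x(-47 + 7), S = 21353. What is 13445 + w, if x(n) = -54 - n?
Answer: 34784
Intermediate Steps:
w = 21339 (w = 21353 + (-54 - (-47 + 7)) = 21353 + (-54 - 1*(-40)) = 21353 + (-54 + 40) = 21353 - 14 = 21339)
13445 + w = 13445 + 21339 = 34784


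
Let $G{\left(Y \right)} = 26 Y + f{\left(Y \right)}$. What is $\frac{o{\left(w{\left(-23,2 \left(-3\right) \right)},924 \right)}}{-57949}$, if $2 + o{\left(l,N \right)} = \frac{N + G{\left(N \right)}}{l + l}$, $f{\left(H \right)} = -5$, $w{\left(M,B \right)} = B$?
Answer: $\frac{24967}{695388} \approx 0.035904$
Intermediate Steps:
$G{\left(Y \right)} = -5 + 26 Y$ ($G{\left(Y \right)} = 26 Y - 5 = -5 + 26 Y$)
$o{\left(l,N \right)} = -2 + \frac{-5 + 27 N}{2 l}$ ($o{\left(l,N \right)} = -2 + \frac{N + \left(-5 + 26 N\right)}{l + l} = -2 + \frac{-5 + 27 N}{2 l}$)
$\frac{o{\left(w{\left(-23,2 \left(-3\right) \right)},924 \right)}}{-57949} = \frac{\frac{1}{2} \frac{1}{2 \left(-3\right)} \left(-5 - 4 \cdot 2 \left(-3\right) + 27 \cdot 924\right)}{-57949} = \frac{-5 - -24 + 24948}{2 \left(-6\right)} \left(- \frac{1}{57949}\right) = \frac{1}{2} \left(- \frac{1}{6}\right) \left(-5 + 24 + 24948\right) \left(- \frac{1}{57949}\right) = \frac{1}{2} \left(- \frac{1}{6}\right) 24967 \left(- \frac{1}{57949}\right) = \left(- \frac{24967}{12}\right) \left(- \frac{1}{57949}\right) = \frac{24967}{695388}$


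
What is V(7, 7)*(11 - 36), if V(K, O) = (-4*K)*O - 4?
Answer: 5000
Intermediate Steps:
V(K, O) = -4 - 4*K*O (V(K, O) = -4*K*O - 4 = -4 - 4*K*O)
V(7, 7)*(11 - 36) = (-4 - 4*7*7)*(11 - 36) = (-4 - 196)*(-25) = -200*(-25) = 5000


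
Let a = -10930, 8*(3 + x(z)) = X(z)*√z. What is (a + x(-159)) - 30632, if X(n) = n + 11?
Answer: -41565 - 37*I*√159/2 ≈ -41565.0 - 233.28*I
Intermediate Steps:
X(n) = 11 + n
x(z) = -3 + √z*(11 + z)/8 (x(z) = -3 + ((11 + z)*√z)/8 = -3 + (√z*(11 + z))/8 = -3 + √z*(11 + z)/8)
(a + x(-159)) - 30632 = (-10930 + (-3 + √(-159)*(11 - 159)/8)) - 30632 = (-10930 + (-3 + (⅛)*(I*√159)*(-148))) - 30632 = (-10930 + (-3 - 37*I*√159/2)) - 30632 = (-10933 - 37*I*√159/2) - 30632 = -41565 - 37*I*√159/2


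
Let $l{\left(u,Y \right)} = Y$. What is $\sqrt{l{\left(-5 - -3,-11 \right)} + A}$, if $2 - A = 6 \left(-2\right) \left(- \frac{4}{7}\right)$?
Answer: $\frac{i \sqrt{777}}{7} \approx 3.9821 i$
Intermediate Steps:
$A = - \frac{34}{7}$ ($A = 2 - 6 \left(-2\right) \left(- \frac{4}{7}\right) = 2 - - 12 \left(\left(-4\right) \frac{1}{7}\right) = 2 - \left(-12\right) \left(- \frac{4}{7}\right) = 2 - \frac{48}{7} = - \frac{34}{7} \approx -4.8571$)
$\sqrt{l{\left(-5 - -3,-11 \right)} + A} = \sqrt{-11 - \frac{34}{7}} = \sqrt{- \frac{111}{7}} = \frac{i \sqrt{777}}{7}$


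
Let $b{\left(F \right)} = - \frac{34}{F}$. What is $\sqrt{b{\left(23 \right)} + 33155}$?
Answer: $\frac{\sqrt{17538213}}{23} \approx 182.08$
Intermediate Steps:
$\sqrt{b{\left(23 \right)} + 33155} = \sqrt{- \frac{34}{23} + 33155} = \sqrt{\frac{762531}{23}} = \frac{\sqrt{17538213}}{23}$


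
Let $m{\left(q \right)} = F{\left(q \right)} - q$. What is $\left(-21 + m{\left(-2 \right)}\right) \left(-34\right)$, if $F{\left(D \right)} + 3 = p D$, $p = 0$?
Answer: $748$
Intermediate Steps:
$F{\left(D \right)} = -3$ ($F{\left(D \right)} = -3 + 0 D = -3 + 0 = -3$)
$m{\left(q \right)} = -3 - q$
$\left(-21 + m{\left(-2 \right)}\right) \left(-34\right) = \left(-21 - 1\right) \left(-34\right) = \left(-22\right) \left(-34\right) = 748$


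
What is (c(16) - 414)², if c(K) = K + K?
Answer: 145924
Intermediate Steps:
c(K) = 2*K
(c(16) - 414)² = (2*16 - 414)² = (32 - 414)² = (-382)² = 145924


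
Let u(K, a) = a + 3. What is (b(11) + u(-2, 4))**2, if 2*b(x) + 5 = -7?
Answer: 1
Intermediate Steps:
u(K, a) = 3 + a
b(x) = -6 (b(x) = -5/2 + (1/2)*(-7) = -5/2 - 7/2 = -6)
(b(11) + u(-2, 4))**2 = (-6 + (3 + 4))**2 = (-6 + 7)**2 = 1**2 = 1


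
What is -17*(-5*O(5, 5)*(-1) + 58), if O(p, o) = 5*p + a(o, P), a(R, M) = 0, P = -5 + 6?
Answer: -3111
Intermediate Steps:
P = 1
O(p, o) = 5*p (O(p, o) = 5*p + 0 = 5*p)
-17*(-5*O(5, 5)*(-1) + 58) = -17*(-25*5*(-1) + 58) = -17*(-5*25*(-1) + 58) = -17*(-125*(-1) + 58) = -17*(125 + 58) = -17*183 = -3111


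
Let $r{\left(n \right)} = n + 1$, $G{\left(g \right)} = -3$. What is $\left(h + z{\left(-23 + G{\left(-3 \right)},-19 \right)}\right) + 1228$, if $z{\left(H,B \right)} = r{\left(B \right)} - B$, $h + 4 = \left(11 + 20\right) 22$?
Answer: $1907$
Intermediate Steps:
$h = 678$ ($h = -4 + \left(11 + 20\right) 22 = -4 + 31 \cdot 22 = -4 + 682 = 678$)
$r{\left(n \right)} = 1 + n$
$z{\left(H,B \right)} = 1$ ($z{\left(H,B \right)} = \left(1 + B\right) - B = 1$)
$\left(h + z{\left(-23 + G{\left(-3 \right)},-19 \right)}\right) + 1228 = \left(678 + 1\right) + 1228 = 679 + 1228 = 1907$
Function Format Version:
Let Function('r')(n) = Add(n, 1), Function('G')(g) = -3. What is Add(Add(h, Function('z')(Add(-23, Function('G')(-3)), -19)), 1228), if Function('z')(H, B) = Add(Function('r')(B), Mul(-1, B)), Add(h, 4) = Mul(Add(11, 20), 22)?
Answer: 1907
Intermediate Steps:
h = 678 (h = Add(-4, Mul(Add(11, 20), 22)) = Add(-4, Mul(31, 22)) = Add(-4, 682) = 678)
Function('r')(n) = Add(1, n)
Function('z')(H, B) = 1 (Function('z')(H, B) = Add(Add(1, B), Mul(-1, B)) = 1)
Add(Add(h, Function('z')(Add(-23, Function('G')(-3)), -19)), 1228) = Add(Add(678, 1), 1228) = Add(679, 1228) = 1907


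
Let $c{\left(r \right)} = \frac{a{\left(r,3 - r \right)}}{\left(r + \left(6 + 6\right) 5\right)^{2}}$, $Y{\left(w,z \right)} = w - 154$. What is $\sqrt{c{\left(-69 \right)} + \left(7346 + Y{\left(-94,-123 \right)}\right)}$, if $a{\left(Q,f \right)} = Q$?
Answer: $\frac{\sqrt{574869}}{9} \approx 84.245$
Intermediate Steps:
$Y{\left(w,z \right)} = -154 + w$
$c{\left(r \right)} = \frac{r}{\left(60 + r\right)^{2}}$ ($c{\left(r \right)} = \frac{r}{\left(r + \left(6 + 6\right) 5\right)^{2}} = \frac{r}{\left(r + 12 \cdot 5\right)^{2}} = \frac{r}{\left(r + 60\right)^{2}} = \frac{r}{\left(60 + r\right)^{2}}$)
$\sqrt{c{\left(-69 \right)} + \left(7346 + Y{\left(-94,-123 \right)}\right)} = \sqrt{- \frac{69}{\left(60 - 69\right)^{2}} + \left(7346 - 248\right)} = \sqrt{- \frac{69}{81} + \left(7346 - 248\right)} = \sqrt{\left(-69\right) \frac{1}{81} + 7098} = \sqrt{- \frac{23}{27} + 7098} = \sqrt{\frac{191623}{27}} = \frac{\sqrt{574869}}{9}$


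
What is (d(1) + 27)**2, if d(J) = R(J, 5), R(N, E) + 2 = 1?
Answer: 676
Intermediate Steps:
R(N, E) = -1 (R(N, E) = -2 + 1 = -1)
d(J) = -1
(d(1) + 27)**2 = (-1 + 27)**2 = 26**2 = 676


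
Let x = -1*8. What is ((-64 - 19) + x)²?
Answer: 8281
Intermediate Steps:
x = -8
((-64 - 19) + x)² = ((-64 - 19) - 8)² = (-83 - 8)² = (-91)² = 8281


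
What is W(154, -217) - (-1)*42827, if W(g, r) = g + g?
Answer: 43135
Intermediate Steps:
W(g, r) = 2*g
W(154, -217) - (-1)*42827 = 2*154 - (-1)*42827 = 308 - 1*(-42827) = 308 + 42827 = 43135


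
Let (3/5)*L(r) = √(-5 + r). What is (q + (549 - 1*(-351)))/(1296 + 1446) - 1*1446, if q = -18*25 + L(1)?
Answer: -660747/457 + 5*I/4113 ≈ -1445.8 + 0.0012157*I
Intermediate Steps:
L(r) = 5*√(-5 + r)/3
q = -450 + 10*I/3 (q = -18*25 + 5*√(-5 + 1)/3 = -450 + 5*√(-4)/3 = -450 + 5*(2*I)/3 = -450 + 10*I/3 ≈ -450.0 + 3.3333*I)
(q + (549 - 1*(-351)))/(1296 + 1446) - 1*1446 = ((-450 + 10*I/3) + (549 - 1*(-351)))/(1296 + 1446) - 1*1446 = ((-450 + 10*I/3) + (549 + 351))/2742 - 1446 = ((-450 + 10*I/3) + 900)*(1/2742) - 1446 = (450 + 10*I/3)*(1/2742) - 1446 = (75/457 + 5*I/4113) - 1446 = -660747/457 + 5*I/4113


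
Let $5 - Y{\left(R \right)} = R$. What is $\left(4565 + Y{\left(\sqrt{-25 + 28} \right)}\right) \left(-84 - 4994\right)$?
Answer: $-23206460 + 5078 \sqrt{3} \approx -2.3198 \cdot 10^{7}$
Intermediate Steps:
$Y{\left(R \right)} = 5 - R$
$\left(4565 + Y{\left(\sqrt{-25 + 28} \right)}\right) \left(-84 - 4994\right) = \left(4565 + \left(5 - \sqrt{-25 + 28}\right)\right) \left(-84 - 4994\right) = \left(4565 + \left(5 - \sqrt{3}\right)\right) \left(-5078\right) = \left(4570 - \sqrt{3}\right) \left(-5078\right) = -23206460 + 5078 \sqrt{3}$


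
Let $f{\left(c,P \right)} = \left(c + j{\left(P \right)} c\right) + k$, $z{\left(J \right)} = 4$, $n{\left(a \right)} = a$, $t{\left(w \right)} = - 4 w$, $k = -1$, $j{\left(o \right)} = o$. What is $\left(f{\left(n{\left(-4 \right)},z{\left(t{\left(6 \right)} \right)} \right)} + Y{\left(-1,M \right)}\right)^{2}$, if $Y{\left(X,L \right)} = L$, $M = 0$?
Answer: $441$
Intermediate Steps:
$f{\left(c,P \right)} = -1 + c + P c$ ($f{\left(c,P \right)} = \left(c + P c\right) - 1 = -1 + c + P c$)
$\left(f{\left(n{\left(-4 \right)},z{\left(t{\left(6 \right)} \right)} \right)} + Y{\left(-1,M \right)}\right)^{2} = \left(\left(-1 - 4 + 4 \left(-4\right)\right) + 0\right)^{2} = \left(\left(-1 - 4 - 16\right) + 0\right)^{2} = \left(-21 + 0\right)^{2} = \left(-21\right)^{2} = 441$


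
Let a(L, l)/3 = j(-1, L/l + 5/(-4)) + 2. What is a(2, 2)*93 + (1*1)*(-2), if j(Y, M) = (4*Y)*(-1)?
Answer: 1672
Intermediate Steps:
j(Y, M) = -4*Y
a(L, l) = 18 (a(L, l) = 3*(-4*(-1) + 2) = 3*(4 + 2) = 3*6 = 18)
a(2, 2)*93 + (1*1)*(-2) = 18*93 + (1*1)*(-2) = 1674 + 1*(-2) = 1674 - 2 = 1672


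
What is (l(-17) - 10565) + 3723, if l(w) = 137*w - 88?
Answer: -9259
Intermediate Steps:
l(w) = -88 + 137*w
(l(-17) - 10565) + 3723 = ((-88 + 137*(-17)) - 10565) + 3723 = ((-88 - 2329) - 10565) + 3723 = (-2417 - 10565) + 3723 = -12982 + 3723 = -9259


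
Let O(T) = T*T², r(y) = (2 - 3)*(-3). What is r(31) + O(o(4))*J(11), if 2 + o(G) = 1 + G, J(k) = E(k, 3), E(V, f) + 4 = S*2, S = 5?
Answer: 165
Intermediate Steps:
E(V, f) = 6 (E(V, f) = -4 + 5*2 = -4 + 10 = 6)
r(y) = 3 (r(y) = -1*(-3) = 3)
J(k) = 6
o(G) = -1 + G (o(G) = -2 + (1 + G) = -1 + G)
O(T) = T³
r(31) + O(o(4))*J(11) = 3 + (-1 + 4)³*6 = 3 + 3³*6 = 3 + 27*6 = 3 + 162 = 165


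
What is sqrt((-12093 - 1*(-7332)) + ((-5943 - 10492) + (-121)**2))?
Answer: I*sqrt(6555) ≈ 80.963*I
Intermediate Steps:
sqrt((-12093 - 1*(-7332)) + ((-5943 - 10492) + (-121)**2)) = sqrt((-12093 + 7332) + (-16435 + 14641)) = sqrt(-4761 - 1794) = sqrt(-6555) = I*sqrt(6555)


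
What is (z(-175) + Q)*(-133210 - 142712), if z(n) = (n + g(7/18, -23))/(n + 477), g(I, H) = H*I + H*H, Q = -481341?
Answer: 40109301354985/302 ≈ 1.3281e+11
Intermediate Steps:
g(I, H) = H**2 + H*I (g(I, H) = H*I + H**2 = H**2 + H*I)
z(n) = (9361/18 + n)/(477 + n) (z(n) = (n - 23*(-23 + 7/18))/(n + 477) = (n - 23*(-23 + 7*(1/18)))/(477 + n) = (n - 23*(-23 + 7/18))/(477 + n) = (n - 23*(-407/18))/(477 + n) = (n + 9361/18)/(477 + n) = (9361/18 + n)/(477 + n))
(z(-175) + Q)*(-133210 - 142712) = ((9361/18 - 175)/(477 - 175) - 481341)*(-133210 - 142712) = ((6211/18)/302 - 481341)*(-275922) = ((1/302)*(6211/18) - 481341)*(-275922) = (6211/5436 - 481341)*(-275922) = -2616563465/5436*(-275922) = 40109301354985/302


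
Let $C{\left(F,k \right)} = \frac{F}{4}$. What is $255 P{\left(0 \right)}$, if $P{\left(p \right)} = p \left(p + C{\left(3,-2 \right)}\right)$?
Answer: $0$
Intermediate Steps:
$C{\left(F,k \right)} = \frac{F}{4}$ ($C{\left(F,k \right)} = F \frac{1}{4} = \frac{F}{4}$)
$P{\left(p \right)} = p \left(\frac{3}{4} + p\right)$ ($P{\left(p \right)} = p \left(p + \frac{1}{4} \cdot 3\right) = p \left(p + \frac{3}{4}\right) = p \left(\frac{3}{4} + p\right)$)
$255 P{\left(0 \right)} = 255 \cdot \frac{1}{4} \cdot 0 \left(3 + 4 \cdot 0\right) = 255 \cdot \frac{1}{4} \cdot 0 \left(3 + 0\right) = 255 \cdot \frac{1}{4} \cdot 0 \cdot 3 = 255 \cdot 0 = 0$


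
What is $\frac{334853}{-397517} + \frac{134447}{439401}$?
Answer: $- \frac{93689774954}{174669367317} \approx -0.53638$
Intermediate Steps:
$\frac{334853}{-397517} + \frac{134447}{439401} = 334853 \left(- \frac{1}{397517}\right) + 134447 \cdot \frac{1}{439401} = - \frac{334853}{397517} + \frac{134447}{439401} = - \frac{93689774954}{174669367317}$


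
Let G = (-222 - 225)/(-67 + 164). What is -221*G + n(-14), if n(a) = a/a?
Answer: 98884/97 ≈ 1019.4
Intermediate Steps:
G = -447/97 ≈ -4.6082
n(a) = 1
-221*G + n(-14) = -221*(-447/97) + 1 = 98787/97 + 1 = 98884/97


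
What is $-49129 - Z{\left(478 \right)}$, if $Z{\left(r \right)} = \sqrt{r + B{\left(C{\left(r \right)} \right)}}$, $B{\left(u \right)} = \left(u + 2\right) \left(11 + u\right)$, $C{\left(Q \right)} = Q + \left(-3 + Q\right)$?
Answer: $-49129 - \sqrt{921098} \approx -50089.0$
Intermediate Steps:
$C{\left(Q \right)} = -3 + 2 Q$
$B{\left(u \right)} = \left(2 + u\right) \left(11 + u\right)$
$Z{\left(r \right)} = \sqrt{-17 + \left(-3 + 2 r\right)^{2} + 27 r}$ ($Z{\left(r \right)} = \sqrt{r + \left(22 + \left(-3 + 2 r\right)^{2} + 13 \left(-3 + 2 r\right)\right)} = \sqrt{r + \left(22 + \left(-3 + 2 r\right)^{2} + \left(-39 + 26 r\right)\right)} = \sqrt{r + \left(-17 + \left(-3 + 2 r\right)^{2} + 26 r\right)} = \sqrt{-17 + \left(-3 + 2 r\right)^{2} + 27 r}$)
$-49129 - Z{\left(478 \right)} = -49129 - \sqrt{-8 + 4 \cdot 478^{2} + 15 \cdot 478} = -49129 - \sqrt{-8 + 4 \cdot 228484 + 7170} = -49129 - \sqrt{-8 + 913936 + 7170} = -49129 - \sqrt{921098}$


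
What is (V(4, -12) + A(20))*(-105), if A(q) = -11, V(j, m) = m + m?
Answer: 3675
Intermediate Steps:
V(j, m) = 2*m
(V(4, -12) + A(20))*(-105) = (2*(-12) - 11)*(-105) = (-24 - 11)*(-105) = -35*(-105) = 3675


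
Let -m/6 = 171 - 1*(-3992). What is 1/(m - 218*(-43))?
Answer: -1/15604 ≈ -6.4086e-5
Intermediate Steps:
m = -24978 (m = -6*(171 - 1*(-3992)) = -6*(171 + 3992) = -6*4163 = -24978)
1/(m - 218*(-43)) = 1/(-24978 - 218*(-43)) = 1/(-24978 + 9374) = 1/(-15604) = -1/15604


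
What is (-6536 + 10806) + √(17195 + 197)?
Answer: 4270 + 4*√1087 ≈ 4401.9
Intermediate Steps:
(-6536 + 10806) + √(17195 + 197) = 4270 + √17392 = 4270 + 4*√1087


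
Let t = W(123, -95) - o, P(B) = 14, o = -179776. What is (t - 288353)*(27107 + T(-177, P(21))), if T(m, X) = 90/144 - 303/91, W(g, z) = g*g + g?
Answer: -1841482087275/728 ≈ -2.5295e+9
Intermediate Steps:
W(g, z) = g + g**2 (W(g, z) = g**2 + g = g + g**2)
t = 195028 (t = 123*(1 + 123) - 1*(-179776) = 123*124 + 179776 = 15252 + 179776 = 195028)
T(m, X) = -1969/728 (T(m, X) = 90*(1/144) - 303*1/91 = 5/8 - 303/91 = -1969/728)
(t - 288353)*(27107 + T(-177, P(21))) = (195028 - 288353)*(27107 - 1969/728) = -93325*19731927/728 = -1841482087275/728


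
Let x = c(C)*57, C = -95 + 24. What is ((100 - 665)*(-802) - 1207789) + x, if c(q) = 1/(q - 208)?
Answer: -70183306/93 ≈ -7.5466e+5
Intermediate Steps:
C = -71
c(q) = 1/(-208 + q)
x = -19/93 (x = 57/(-208 - 71) = 57/(-279) = -1/279*57 = -19/93 ≈ -0.20430)
((100 - 665)*(-802) - 1207789) + x = ((100 - 665)*(-802) - 1207789) - 19/93 = (-565*(-802) - 1207789) - 19/93 = (453130 - 1207789) - 19/93 = -754659 - 19/93 = -70183306/93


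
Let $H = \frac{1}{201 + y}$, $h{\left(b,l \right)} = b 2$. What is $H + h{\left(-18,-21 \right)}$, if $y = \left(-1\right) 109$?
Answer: $- \frac{3311}{92} \approx -35.989$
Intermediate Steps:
$y = -109$
$h{\left(b,l \right)} = 2 b$
$H = \frac{1}{92}$ ($H = \frac{1}{201 - 109} = \frac{1}{92} \approx 0.01087$)
$H + h{\left(-18,-21 \right)} = \frac{1}{92} + 2 \left(-18\right) = \frac{1}{92} - 36 = - \frac{3311}{92}$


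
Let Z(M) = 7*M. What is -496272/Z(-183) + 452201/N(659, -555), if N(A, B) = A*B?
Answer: 8615701579/22310445 ≈ 386.17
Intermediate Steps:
-496272/Z(-183) + 452201/N(659, -555) = -496272/(7*(-183)) + 452201/((659*(-555))) = -496272/(-1281) + 452201/(-365745) = -496272*(-1/1281) + 452201*(-1/365745) = 23632/61 - 452201/365745 = 8615701579/22310445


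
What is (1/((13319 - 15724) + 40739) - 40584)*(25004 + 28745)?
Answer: -83619848459195/38334 ≈ -2.1813e+9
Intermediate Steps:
(1/((13319 - 15724) + 40739) - 40584)*(25004 + 28745) = (1/(-2405 + 40739) - 40584)*53749 = (1/38334 - 40584)*53749 = -1555747055/38334*53749 = -83619848459195/38334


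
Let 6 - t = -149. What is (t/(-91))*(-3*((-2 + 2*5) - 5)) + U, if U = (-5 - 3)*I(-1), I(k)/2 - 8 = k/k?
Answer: -11709/91 ≈ -128.67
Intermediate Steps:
t = 155 (t = 6 - 1*(-149) = 6 + 149 = 155)
I(k) = 18 (I(k) = 16 + 2*(k/k) = 16 + 2*1 = 16 + 2 = 18)
U = -144 (U = (-5 - 3)*18 = -8*18 = -144)
(t/(-91))*(-3*((-2 + 2*5) - 5)) + U = (155/(-91))*(-3*((-2 + 2*5) - 5)) - 144 = (155*(-1/91))*(-3*((-2 + 10) - 5)) - 144 = -(-465)*(8 - 5)/91 - 144 = -(-465)*3/91 - 144 = -155/91*(-9) - 144 = 1395/91 - 144 = -11709/91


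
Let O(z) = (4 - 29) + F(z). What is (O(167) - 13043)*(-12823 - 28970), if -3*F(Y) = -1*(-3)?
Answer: 546192717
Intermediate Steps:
F(Y) = -1 (F(Y) = -(-1)*(-3)/3 = -1/3*3 = -1)
O(z) = -26 (O(z) = (4 - 29) - 1 = -25 - 1 = -26)
(O(167) - 13043)*(-12823 - 28970) = (-26 - 13043)*(-12823 - 28970) = -13069*(-41793) = 546192717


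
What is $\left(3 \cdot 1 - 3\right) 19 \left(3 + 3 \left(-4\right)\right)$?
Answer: $0$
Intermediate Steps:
$\left(3 \cdot 1 - 3\right) 19 \left(3 + 3 \left(-4\right)\right) = \left(3 - 3\right) 19 \left(3 - 12\right) = 0 \cdot 19 \left(-9\right) = 0 \left(-9\right) = 0$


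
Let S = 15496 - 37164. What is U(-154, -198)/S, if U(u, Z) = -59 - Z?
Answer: -139/21668 ≈ -0.0064150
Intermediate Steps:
S = -21668
U(-154, -198)/S = (-59 - 1*(-198))/(-21668) = (-59 + 198)*(-1/21668) = 139*(-1/21668) = -139/21668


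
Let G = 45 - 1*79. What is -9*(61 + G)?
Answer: -243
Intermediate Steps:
G = -34 (G = 45 - 79 = -34)
-9*(61 + G) = -9*(61 - 34) = -9*27 = -243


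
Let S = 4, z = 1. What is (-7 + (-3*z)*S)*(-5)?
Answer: 95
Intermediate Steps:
(-7 + (-3*z)*S)*(-5) = (-7 - 3*1*4)*(-5) = (-7 - 3*4)*(-5) = (-7 - 12)*(-5) = -19*(-5) = 95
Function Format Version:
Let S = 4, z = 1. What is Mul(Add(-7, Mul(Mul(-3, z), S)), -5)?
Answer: 95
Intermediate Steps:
Mul(Add(-7, Mul(Mul(-3, z), S)), -5) = Mul(Add(-7, Mul(Mul(-3, 1), 4)), -5) = Mul(Add(-7, Mul(-3, 4)), -5) = Mul(Add(-7, -12), -5) = Mul(-19, -5) = 95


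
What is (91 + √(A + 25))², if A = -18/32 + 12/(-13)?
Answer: (4732 + √63583)²/2704 ≈ 9187.1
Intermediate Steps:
A = -309/208 (A = -18*1/32 + 12*(-1/13) = -9/16 - 12/13 = -309/208 ≈ -1.4856)
(91 + √(A + 25))² = (91 + √(-309/208 + 25))² = (91 + √(4891/208))² = (91 + √63583/52)²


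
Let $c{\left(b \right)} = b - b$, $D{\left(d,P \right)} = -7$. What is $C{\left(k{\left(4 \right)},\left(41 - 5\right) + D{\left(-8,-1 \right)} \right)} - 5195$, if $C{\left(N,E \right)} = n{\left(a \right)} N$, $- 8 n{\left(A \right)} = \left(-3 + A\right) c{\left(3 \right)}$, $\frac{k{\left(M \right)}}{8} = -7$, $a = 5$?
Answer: $-5195$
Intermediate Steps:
$c{\left(b \right)} = 0$
$k{\left(M \right)} = -56$ ($k{\left(M \right)} = 8 \left(-7\right) = -56$)
$n{\left(A \right)} = 0$ ($n{\left(A \right)} = - \frac{\left(-3 + A\right) 0}{8} = \left(- \frac{1}{8}\right) 0 = 0$)
$C{\left(N,E \right)} = 0$ ($C{\left(N,E \right)} = 0 N = 0$)
$C{\left(k{\left(4 \right)},\left(41 - 5\right) + D{\left(-8,-1 \right)} \right)} - 5195 = 0 - 5195 = -5195$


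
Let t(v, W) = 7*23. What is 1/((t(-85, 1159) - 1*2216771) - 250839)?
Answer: -1/2467449 ≈ -4.0528e-7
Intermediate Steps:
t(v, W) = 161
1/((t(-85, 1159) - 1*2216771) - 250839) = 1/((161 - 1*2216771) - 250839) = 1/((161 - 2216771) - 250839) = 1/(-2216610 - 250839) = 1/(-2467449) = -1/2467449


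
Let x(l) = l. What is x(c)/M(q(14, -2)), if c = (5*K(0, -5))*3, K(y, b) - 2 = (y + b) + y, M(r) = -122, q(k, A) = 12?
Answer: 45/122 ≈ 0.36885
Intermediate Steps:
K(y, b) = 2 + b + 2*y (K(y, b) = 2 + ((y + b) + y) = 2 + ((b + y) + y) = 2 + (b + 2*y) = 2 + b + 2*y)
c = -45 (c = (5*(2 - 5 + 2*0))*3 = (5*(2 - 5 + 0))*3 = (5*(-3))*3 = -15*3 = -45)
x(c)/M(q(14, -2)) = -45/(-122) = -45*(-1/122) = 45/122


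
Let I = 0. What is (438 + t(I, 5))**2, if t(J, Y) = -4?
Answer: 188356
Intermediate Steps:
(438 + t(I, 5))**2 = (438 - 4)**2 = 434**2 = 188356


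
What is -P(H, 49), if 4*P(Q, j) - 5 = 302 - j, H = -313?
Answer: -129/2 ≈ -64.500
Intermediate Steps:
P(Q, j) = 307/4 - j/4 (P(Q, j) = 5/4 + (302 - j)/4 = 5/4 + (151/2 - j/4) = 307/4 - j/4)
-P(H, 49) = -(307/4 - ¼*49) = -(307/4 - 49/4) = -1*129/2 = -129/2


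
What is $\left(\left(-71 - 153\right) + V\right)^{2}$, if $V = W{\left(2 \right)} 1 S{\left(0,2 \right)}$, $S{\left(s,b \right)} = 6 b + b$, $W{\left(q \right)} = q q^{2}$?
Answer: $12544$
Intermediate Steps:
$W{\left(q \right)} = q^{3}$
$S{\left(s,b \right)} = 7 b$
$V = 112$ ($V = 2^{3} \cdot 1 \cdot 7 \cdot 2 = 8 \cdot 1 \cdot 14 = 8 \cdot 14 = 112$)
$\left(\left(-71 - 153\right) + V\right)^{2} = \left(\left(-71 - 153\right) + 112\right)^{2} = \left(-224 + 112\right)^{2} = \left(-112\right)^{2} = 12544$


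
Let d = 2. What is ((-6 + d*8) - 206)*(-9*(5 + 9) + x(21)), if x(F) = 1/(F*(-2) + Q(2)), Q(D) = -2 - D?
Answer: 568106/23 ≈ 24700.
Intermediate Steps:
x(F) = 1/(-4 - 2*F) (x(F) = 1/(F*(-2) + (-2 - 1*2)) = 1/(-2*F + (-2 - 2)) = 1/(-2*F - 4) = 1/(-4 - 2*F))
((-6 + d*8) - 206)*(-9*(5 + 9) + x(21)) = ((-6 + 2*8) - 206)*(-9*(5 + 9) - 1/(4 + 2*21)) = ((-6 + 16) - 206)*(-9*14 - 1/(4 + 42)) = (10 - 206)*(-126 - 1/46) = -196*(-126 - 1*1/46) = -196*(-126 - 1/46) = -196*(-5797/46) = 568106/23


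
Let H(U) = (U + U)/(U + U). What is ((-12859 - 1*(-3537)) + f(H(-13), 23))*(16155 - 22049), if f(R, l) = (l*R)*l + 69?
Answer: 51419256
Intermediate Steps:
H(U) = 1 (H(U) = (2*U)/((2*U)) = (2*U)*(1/(2*U)) = 1)
f(R, l) = 69 + R*l² (f(R, l) = (R*l)*l + 69 = R*l² + 69 = 69 + R*l²)
((-12859 - 1*(-3537)) + f(H(-13), 23))*(16155 - 22049) = ((-12859 - 1*(-3537)) + (69 + 1*23²))*(16155 - 22049) = ((-12859 + 3537) + (69 + 1*529))*(-5894) = (-9322 + (69 + 529))*(-5894) = (-9322 + 598)*(-5894) = -8724*(-5894) = 51419256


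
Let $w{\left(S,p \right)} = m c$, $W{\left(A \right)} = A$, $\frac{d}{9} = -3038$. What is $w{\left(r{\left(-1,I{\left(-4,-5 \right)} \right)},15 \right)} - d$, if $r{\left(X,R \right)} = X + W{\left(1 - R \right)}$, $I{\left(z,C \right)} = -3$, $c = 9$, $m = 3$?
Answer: $27369$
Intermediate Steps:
$d = -27342$ ($d = 9 \left(-3038\right) = -27342$)
$r{\left(X,R \right)} = 1 + X - R$ ($r{\left(X,R \right)} = X - \left(-1 + R\right) = 1 + X - R$)
$w{\left(S,p \right)} = 27$ ($w{\left(S,p \right)} = 3 \cdot 9 = 27$)
$w{\left(r{\left(-1,I{\left(-4,-5 \right)} \right)},15 \right)} - d = 27 - -27342 = 27 + 27342 = 27369$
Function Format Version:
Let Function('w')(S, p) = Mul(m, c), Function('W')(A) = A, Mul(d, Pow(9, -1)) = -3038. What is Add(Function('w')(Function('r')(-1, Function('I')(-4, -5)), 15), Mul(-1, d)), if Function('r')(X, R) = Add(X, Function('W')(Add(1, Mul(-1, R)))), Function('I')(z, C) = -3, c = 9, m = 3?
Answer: 27369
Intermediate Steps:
d = -27342 (d = Mul(9, -3038) = -27342)
Function('r')(X, R) = Add(1, X, Mul(-1, R)) (Function('r')(X, R) = Add(X, Add(1, Mul(-1, R))) = Add(1, X, Mul(-1, R)))
Function('w')(S, p) = 27 (Function('w')(S, p) = Mul(3, 9) = 27)
Add(Function('w')(Function('r')(-1, Function('I')(-4, -5)), 15), Mul(-1, d)) = Add(27, Mul(-1, -27342)) = Add(27, 27342) = 27369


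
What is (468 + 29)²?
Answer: 247009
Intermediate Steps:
(468 + 29)² = 497² = 247009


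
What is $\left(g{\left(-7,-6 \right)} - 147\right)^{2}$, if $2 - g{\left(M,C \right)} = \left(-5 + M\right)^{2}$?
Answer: $83521$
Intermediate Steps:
$g{\left(M,C \right)} = 2 - \left(-5 + M\right)^{2}$
$\left(g{\left(-7,-6 \right)} - 147\right)^{2} = \left(\left(2 - \left(-5 - 7\right)^{2}\right) - 147\right)^{2} = \left(\left(2 - \left(-12\right)^{2}\right) - 147\right)^{2} = \left(\left(2 - 144\right) - 147\right)^{2} = \left(-142 - 147\right)^{2} = \left(-289\right)^{2} = 83521$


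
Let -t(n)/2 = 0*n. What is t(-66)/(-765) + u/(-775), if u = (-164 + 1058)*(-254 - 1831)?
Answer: 372798/155 ≈ 2405.1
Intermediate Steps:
t(n) = 0 (t(n) = -0*n = -2*0 = 0)
u = -1863990 (u = 894*(-2085) = -1863990)
t(-66)/(-765) + u/(-775) = 0/(-765) - 1863990/(-775) = 0*(-1/765) - 1863990*(-1/775) = 0 + 372798/155 = 372798/155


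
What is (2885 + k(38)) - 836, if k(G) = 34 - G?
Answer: 2045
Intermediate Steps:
(2885 + k(38)) - 836 = (2885 + (34 - 1*38)) - 836 = (2885 + (34 - 38)) - 836 = (2885 - 4) - 836 = 2881 - 836 = 2045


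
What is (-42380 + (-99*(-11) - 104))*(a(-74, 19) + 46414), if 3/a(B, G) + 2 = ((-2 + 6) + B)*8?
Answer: -1079774707675/562 ≈ -1.9213e+9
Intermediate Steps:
a(B, G) = 3/(30 + 8*B) (a(B, G) = 3/(-2 + ((-2 + 6) + B)*8) = 3/(-2 + (4 + B)*8) = 3/(-2 + (32 + 8*B)) = 3/(30 + 8*B))
(-42380 + (-99*(-11) - 104))*(a(-74, 19) + 46414) = (-42380 + (-99*(-11) - 104))*(3/(2*(15 + 4*(-74))) + 46414) = (-42380 + (1089 - 104))*(3/(2*(15 - 296)) + 46414) = (-42380 + 985)*((3/2)/(-281) + 46414) = -41395*((3/2)*(-1/281) + 46414) = -41395*(-3/562 + 46414) = -41395*26084665/562 = -1079774707675/562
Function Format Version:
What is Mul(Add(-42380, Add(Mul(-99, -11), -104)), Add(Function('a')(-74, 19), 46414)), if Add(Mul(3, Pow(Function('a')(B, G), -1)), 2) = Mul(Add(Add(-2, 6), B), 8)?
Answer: Rational(-1079774707675, 562) ≈ -1.9213e+9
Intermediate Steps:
Function('a')(B, G) = Mul(3, Pow(Add(30, Mul(8, B)), -1)) (Function('a')(B, G) = Mul(3, Pow(Add(-2, Mul(Add(Add(-2, 6), B), 8)), -1)) = Mul(3, Pow(Add(-2, Mul(Add(4, B), 8)), -1)) = Mul(3, Pow(Add(-2, Add(32, Mul(8, B))), -1)) = Mul(3, Pow(Add(30, Mul(8, B)), -1)))
Mul(Add(-42380, Add(Mul(-99, -11), -104)), Add(Function('a')(-74, 19), 46414)) = Mul(Add(-42380, Add(Mul(-99, -11), -104)), Add(Mul(Rational(3, 2), Pow(Add(15, Mul(4, -74)), -1)), 46414)) = Mul(Add(-42380, Add(1089, -104)), Add(Mul(Rational(3, 2), Pow(Add(15, -296), -1)), 46414)) = Mul(Add(-42380, 985), Add(Mul(Rational(3, 2), Pow(-281, -1)), 46414)) = Mul(-41395, Add(Mul(Rational(3, 2), Rational(-1, 281)), 46414)) = Mul(-41395, Add(Rational(-3, 562), 46414)) = Mul(-41395, Rational(26084665, 562)) = Rational(-1079774707675, 562)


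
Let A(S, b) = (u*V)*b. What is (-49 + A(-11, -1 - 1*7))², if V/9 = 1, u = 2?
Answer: 37249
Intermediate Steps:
V = 9 (V = 9*1 = 9)
A(S, b) = 18*b (A(S, b) = (2*9)*b = 18*b)
(-49 + A(-11, -1 - 1*7))² = (-49 + 18*(-1 - 1*7))² = (-49 + 18*(-1 - 7))² = (-49 + 18*(-8))² = (-49 - 144)² = (-193)² = 37249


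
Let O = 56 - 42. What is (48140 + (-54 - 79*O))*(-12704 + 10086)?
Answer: -122993640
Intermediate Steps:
O = 14
(48140 + (-54 - 79*O))*(-12704 + 10086) = (48140 + (-54 - 79*14))*(-12704 + 10086) = (48140 + (-54 - 1106))*(-2618) = (48140 - 1160)*(-2618) = 46980*(-2618) = -122993640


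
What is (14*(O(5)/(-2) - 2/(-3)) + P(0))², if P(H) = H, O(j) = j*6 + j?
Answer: 499849/9 ≈ 55539.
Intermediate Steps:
O(j) = 7*j (O(j) = 6*j + j = 7*j)
(14*(O(5)/(-2) - 2/(-3)) + P(0))² = (14*((7*5)/(-2) - 2/(-3)) + 0)² = (14*(35*(-½) - 2*(-⅓)) + 0)² = (14*(-35/2 + ⅔) + 0)² = (14*(-101/6) + 0)² = (-707/3 + 0)² = (-707/3)² = 499849/9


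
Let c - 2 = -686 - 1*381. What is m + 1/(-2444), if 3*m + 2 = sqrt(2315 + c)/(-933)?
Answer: -4891/7332 - 25*sqrt(2)/2799 ≈ -0.67971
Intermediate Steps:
c = -1065 (c = 2 + (-686 - 1*381) = 2 + (-686 - 381) = 2 - 1067 = -1065)
m = -2/3 - 25*sqrt(2)/2799 (m = -2/3 + (sqrt(2315 - 1065)/(-933))/3 = -2/3 + (sqrt(1250)*(-1/933))/3 = -2/3 + ((25*sqrt(2))*(-1/933))/3 = -2/3 + (-25*sqrt(2)/933)/3 = -2/3 - 25*sqrt(2)/2799 ≈ -0.67930)
m + 1/(-2444) = (-2/3 - 25*sqrt(2)/2799) + 1/(-2444) = (-2/3 - 25*sqrt(2)/2799) - 1/2444 = -4891/7332 - 25*sqrt(2)/2799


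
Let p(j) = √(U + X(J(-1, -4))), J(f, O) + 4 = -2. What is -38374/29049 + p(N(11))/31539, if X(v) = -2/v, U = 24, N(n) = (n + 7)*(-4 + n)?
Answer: -38374/29049 + √219/94617 ≈ -1.3209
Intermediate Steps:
J(f, O) = -6 (J(f, O) = -4 - 2 = -6)
N(n) = (-4 + n)*(7 + n) (N(n) = (7 + n)*(-4 + n) = (-4 + n)*(7 + n))
p(j) = √219/3 (p(j) = √(24 - 2/(-6)) = √(24 - 2*(-⅙)) = √(24 + ⅓) = √(73/3) = √219/3)
-38374/29049 + p(N(11))/31539 = -38374/29049 + (√219/3)/31539 = -38374*1/29049 + (√219/3)*(1/31539) = -38374/29049 + √219/94617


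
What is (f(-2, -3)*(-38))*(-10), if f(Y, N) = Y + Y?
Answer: -1520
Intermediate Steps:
f(Y, N) = 2*Y
(f(-2, -3)*(-38))*(-10) = ((2*(-2))*(-38))*(-10) = -4*(-38)*(-10) = 152*(-10) = -1520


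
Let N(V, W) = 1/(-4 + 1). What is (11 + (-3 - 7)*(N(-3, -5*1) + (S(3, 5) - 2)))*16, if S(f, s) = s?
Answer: -752/3 ≈ -250.67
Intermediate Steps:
N(V, W) = -⅓ (N(V, W) = 1/(-3) = -⅓)
(11 + (-3 - 7)*(N(-3, -5*1) + (S(3, 5) - 2)))*16 = (11 + (-3 - 7)*(-⅓ + (5 - 2)))*16 = (11 - 10*(-⅓ + 3))*16 = (11 - 10*8/3)*16 = (11 - 80/3)*16 = -47/3*16 = -752/3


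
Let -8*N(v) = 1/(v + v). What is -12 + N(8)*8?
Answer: -193/16 ≈ -12.063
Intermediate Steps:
N(v) = -1/(16*v) (N(v) = -1/(8*(v + v)) = -1/(2*v)/8 = -1/(16*v))
-12 + N(8)*8 = -12 - 1/16/8*8 = -12 - 1/16*1/8*8 = -12 - 1/128*8 = -12 - 1/16 = -193/16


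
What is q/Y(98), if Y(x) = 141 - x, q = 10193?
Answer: 10193/43 ≈ 237.05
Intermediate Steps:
q/Y(98) = 10193/(141 - 1*98) = 10193/(141 - 98) = 10193/43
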